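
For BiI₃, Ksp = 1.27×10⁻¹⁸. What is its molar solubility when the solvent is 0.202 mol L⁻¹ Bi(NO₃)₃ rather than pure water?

6.15×10⁻⁷ M

BiI₃(s) ⇌ Bi³⁺(aq) + 3 I⁻(aq)
The solution already contains Bi³⁺ at 0.202 mol L⁻¹. Let s be the molar solubility of BiI₃.
[Bi³⁺] ≈ 0.202 mol L⁻¹ (common ion dominates); [I⁻] = 3s.
Ksp = [Bi³⁺][I⁻]^3 = (0.202)(3s)^3
(3s)^3 = 1.27×10⁻¹⁸ / (0.202) = 6.29×10⁻¹⁸
s = 6.15×10⁻⁷ mol L⁻¹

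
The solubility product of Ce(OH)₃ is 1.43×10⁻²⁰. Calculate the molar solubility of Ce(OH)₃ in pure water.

Ce(OH)₃(s) ⇌ Ce³⁺(aq) + 3 OH⁻(aq)
With molar solubility s: [Ce³⁺] = s, [OH⁻] = 3s.
Ksp = [Ce³⁺][OH⁻]^3 = s · (3s)^3 = 27s^4
27s^4 = 1.43×10⁻²⁰  ⇒  s^4 = 5.30×10⁻²²
s = 4.80×10⁻⁶ mol/L

4.80×10⁻⁶ M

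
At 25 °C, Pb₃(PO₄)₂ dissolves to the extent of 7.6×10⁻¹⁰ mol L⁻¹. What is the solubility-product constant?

Pb₃(PO₄)₂(s) ⇌ 3 Pb²⁺(aq) + 2 PO₄³⁻(aq)
If s mol/L of Pb₃(PO₄)₂ dissolves, [Pb²⁺] = 3s and [PO₄³⁻] = 2s.
Ksp = [Pb²⁺]^3[PO₄³⁻]^2 = (3s)^3 · (2s)^2 = 108s^5
Ksp = 108 × (7.6×10⁻¹⁰)^5 = 2.7×10⁻⁴⁴

Ksp = 2.7×10⁻⁴⁴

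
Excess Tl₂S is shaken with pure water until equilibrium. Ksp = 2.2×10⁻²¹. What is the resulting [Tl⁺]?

1.6×10⁻⁷ M

Tl₂S(s) ⇌ 2 Tl⁺(aq) + S²⁻(aq)
If s mol/L of Tl₂S dissolves, [Tl⁺] = 2s and [S²⁻] = s.
Ksp = [Tl⁺]^2[S²⁻] = (2s)^2 · s = 4s^3 = 2.2×10⁻²¹
s = 8.2×10⁻⁸ M
[Tl⁺] = 2s = 1.6×10⁻⁷ M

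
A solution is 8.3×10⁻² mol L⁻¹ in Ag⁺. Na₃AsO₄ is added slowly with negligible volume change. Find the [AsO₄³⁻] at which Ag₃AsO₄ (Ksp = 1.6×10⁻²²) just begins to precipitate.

2.8×10⁻¹⁹ M

Precipitation of each salt begins when its ion product equals Ksp.
Ag₃AsO₄(s) ⇌ 3 Ag⁺(aq) + AsO₄³⁻(aq)
Ksp = [Ag⁺]^3[AsO₄³⁻] = [AsO₄³⁻](8.3×10⁻²)^3
[AsO₄³⁻] = 1.6×10⁻²² / (8.3×10⁻²)^3 = 2.8×10⁻¹⁹
[AsO₄³⁻] = 2.8×10⁻¹⁹ mol L⁻¹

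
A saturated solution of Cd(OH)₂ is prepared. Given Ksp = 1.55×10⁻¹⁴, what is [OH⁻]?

3.14×10⁻⁵ M

Cd(OH)₂(s) ⇌ Cd²⁺(aq) + 2 OH⁻(aq)
Let s be the molar solubility. Then [Cd²⁺] = s and [OH⁻] = 2s.
Ksp = [Cd²⁺][OH⁻]^2 = s · (2s)^2 = 4s^3 = 1.55×10⁻¹⁴
s = 1.57×10⁻⁵ mol L⁻¹
[OH⁻] = 2s = 3.14×10⁻⁵ mol L⁻¹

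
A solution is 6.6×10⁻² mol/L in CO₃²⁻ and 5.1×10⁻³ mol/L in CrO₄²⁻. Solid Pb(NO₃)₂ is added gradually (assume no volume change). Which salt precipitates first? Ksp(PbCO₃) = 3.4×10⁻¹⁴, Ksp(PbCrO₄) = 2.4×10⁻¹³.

PbCO₃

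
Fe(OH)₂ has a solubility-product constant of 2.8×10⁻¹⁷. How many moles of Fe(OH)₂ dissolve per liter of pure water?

Fe(OH)₂(s) ⇌ Fe²⁺(aq) + 2 OH⁻(aq)
Call the molar solubility s, so that [Fe²⁺] = s and [OH⁻] = 2s.
Ksp = [Fe²⁺][OH⁻]^2 = s · (2s)^2 = 4s^3
4s^3 = 2.8×10⁻¹⁷  ⇒  s^3 = 7.0×10⁻¹⁸
Taking the 3rd root, s = 1.9×10⁻⁶ mol L⁻¹.

1.9×10⁻⁶ M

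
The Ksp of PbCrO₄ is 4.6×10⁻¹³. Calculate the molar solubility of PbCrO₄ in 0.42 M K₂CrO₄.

1.1×10⁻¹² M

PbCrO₄(s) ⇌ Pb²⁺(aq) + CrO₄²⁻(aq)
The solution already contains CrO₄²⁻ at 0.42 M. Let s be the molar solubility of PbCrO₄.
[CrO₄²⁻] ≈ 0.42 M (common ion dominates); [Pb²⁺] = s.
Ksp = [Pb²⁺][CrO₄²⁻] = s(0.42)
s = 4.6×10⁻¹³ / (0.42) = 1.1×10⁻¹²
s = 1.1×10⁻¹² M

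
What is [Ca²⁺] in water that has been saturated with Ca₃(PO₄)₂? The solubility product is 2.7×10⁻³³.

3.6×10⁻⁷ M

Ca₃(PO₄)₂(s) ⇌ 3 Ca²⁺(aq) + 2 PO₄³⁻(aq)
If s mol/L of Ca₃(PO₄)₂ dissolves, [Ca²⁺] = 3s and [PO₄³⁻] = 2s.
Ksp = [Ca²⁺]^3[PO₄³⁻]^2 = (3s)^3 · (2s)^2 = 108s^5 = 2.7×10⁻³³
s = 1.2×10⁻⁷ M
[Ca²⁺] = 3s = 3.6×10⁻⁷ M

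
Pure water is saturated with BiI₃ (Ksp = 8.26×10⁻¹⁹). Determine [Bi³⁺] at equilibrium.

BiI₃(s) ⇌ Bi³⁺(aq) + 3 I⁻(aq)
If s mol/L of BiI₃ dissolves, [Bi³⁺] = s and [I⁻] = 3s.
Ksp = [Bi³⁺][I⁻]^3 = s · (3s)^3 = 27s^4 = 8.26×10⁻¹⁹
s = 1.32×10⁻⁵ mol L⁻¹
[Bi³⁺] = s = 1.32×10⁻⁵ mol L⁻¹

1.32×10⁻⁵ M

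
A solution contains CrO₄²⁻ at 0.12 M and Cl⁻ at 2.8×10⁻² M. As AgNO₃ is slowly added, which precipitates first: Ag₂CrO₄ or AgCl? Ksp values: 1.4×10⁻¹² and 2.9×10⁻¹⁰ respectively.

AgCl

A salt starts to precipitate once the ion product Q reaches its Ksp.
For Ag₂CrO₄: [Ag⁺] = (Ksp/[CrO₄²⁻])^(1/2) = 3.4×10⁻⁶ M
For AgCl: [Ag⁺] = (Ksp/[Cl⁻]) = 1.0×10⁻⁸ M
Since AgCl needs less Ag⁺ to reach saturation, it precipitates first.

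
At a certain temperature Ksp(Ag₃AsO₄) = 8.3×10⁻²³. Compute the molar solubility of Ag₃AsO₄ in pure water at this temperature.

1.3×10⁻⁶ M

Ag₃AsO₄(s) ⇌ 3 Ag⁺(aq) + AsO₄³⁻(aq)
Let s be the molar solubility. Then [Ag⁺] = 3s and [AsO₄³⁻] = s.
Ksp = [Ag⁺]^3[AsO₄³⁻] = (3s)^3 · s = 27s^4
27s^4 = 8.3×10⁻²³  ⇒  s^4 = 3.1×10⁻²⁴
s = (3.1×10⁻²⁴)^(1/4) = 1.3×10⁻⁶ mol/L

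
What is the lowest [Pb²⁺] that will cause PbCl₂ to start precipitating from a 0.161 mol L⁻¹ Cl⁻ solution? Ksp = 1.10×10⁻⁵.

A salt starts to precipitate once the ion product Q reaches its Ksp.
PbCl₂(s) ⇌ Pb²⁺(aq) + 2 Cl⁻(aq)
Ksp = [Pb²⁺][Cl⁻]^2 = [Pb²⁺](0.161)^2
[Pb²⁺] = 1.10×10⁻⁵ / (0.161)^2 = 4.24×10⁻⁴
[Pb²⁺] = 4.24×10⁻⁴ mol L⁻¹

4.24×10⁻⁴ M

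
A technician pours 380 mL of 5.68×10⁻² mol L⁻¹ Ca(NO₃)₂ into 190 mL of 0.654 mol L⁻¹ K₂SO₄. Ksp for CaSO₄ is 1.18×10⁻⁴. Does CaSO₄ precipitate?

Yes

Total volume after mixing = 380 + 190 = 570 mL.
[Ca²⁺] = (5.68×10⁻²)(380)/570 = 3.79×10⁻² mol L⁻¹
[SO₄²⁻] = (0.654)(190)/570 = 0.218 mol L⁻¹
Q = [Ca²⁺][SO₄²⁻] = 8.25×10⁻³
Because Q > Ksp (8.25×10⁻³ vs 1.18×10⁻⁴), a precipitate of CaSO₄ forms.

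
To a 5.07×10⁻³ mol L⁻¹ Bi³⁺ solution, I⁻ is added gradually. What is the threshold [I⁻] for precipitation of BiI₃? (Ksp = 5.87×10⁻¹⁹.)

Precipitation begins when Q = Ksp.
BiI₃(s) ⇌ Bi³⁺(aq) + 3 I⁻(aq)
Ksp = [Bi³⁺][I⁻]^3 = [I⁻]^3(5.07×10⁻³)
[I⁻]^3 = 5.87×10⁻¹⁹ / (5.07×10⁻³) = 1.16×10⁻¹⁶
[I⁻] = 4.87×10⁻⁶ mol L⁻¹

4.87×10⁻⁶ M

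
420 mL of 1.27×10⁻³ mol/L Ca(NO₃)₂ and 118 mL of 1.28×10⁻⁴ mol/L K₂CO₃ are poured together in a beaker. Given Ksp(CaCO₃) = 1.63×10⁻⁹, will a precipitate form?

The combined volume is 538 mL.
[Ca²⁺] = (1.27×10⁻³)(420)/538 = 9.91×10⁻⁴ mol/L
[CO₃²⁻] = (1.28×10⁻⁴)(118)/538 = 2.81×10⁻⁵ mol/L
Q = [Ca²⁺][CO₃²⁻] = 2.78×10⁻⁸
Because Q > Ksp (2.78×10⁻⁸ vs 1.63×10⁻⁹), a precipitate of CaCO₃ forms.

Yes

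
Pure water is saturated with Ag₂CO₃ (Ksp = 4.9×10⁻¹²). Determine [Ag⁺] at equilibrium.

2.1×10⁻⁴ M

Ag₂CO₃(s) ⇌ 2 Ag⁺(aq) + CO₃²⁻(aq)
If s mol/L of Ag₂CO₃ dissolves, [Ag⁺] = 2s and [CO₃²⁻] = s.
Ksp = [Ag⁺]^2[CO₃²⁻] = (2s)^2 · s = 4s^3 = 4.9×10⁻¹²
s = 1.1×10⁻⁴ mol/L
[Ag⁺] = 2s = 2.1×10⁻⁴ mol/L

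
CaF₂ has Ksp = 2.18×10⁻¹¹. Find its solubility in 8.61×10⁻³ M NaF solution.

CaF₂(s) ⇌ Ca²⁺(aq) + 2 F⁻(aq)
Let s be the solubility of CaF₂ here. The common ion gives [F⁻] ≈ 8.61×10⁻³ M, and [Ca²⁺] = s.
Ksp = [Ca²⁺][F⁻]^2 = s(8.61×10⁻³)^2
s = 2.18×10⁻¹¹ / (8.61×10⁻³)^2 = 2.94×10⁻⁷
s = 2.94×10⁻⁷ M

2.94×10⁻⁷ M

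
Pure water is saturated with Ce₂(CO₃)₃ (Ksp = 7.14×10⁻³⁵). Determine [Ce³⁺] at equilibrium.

Ce₂(CO₃)₃(s) ⇌ 2 Ce³⁺(aq) + 3 CO₃²⁻(aq)
Call the molar solubility s, so that [Ce³⁺] = 2s and [CO₃²⁻] = 3s.
Ksp = [Ce³⁺]^2[CO₃²⁻]^3 = (2s)^2 · (3s)^3 = 108s^5 = 7.14×10⁻³⁵
s = 5.81×10⁻⁸ mol L⁻¹
[Ce³⁺] = 2s = 1.16×10⁻⁷ mol L⁻¹

1.16×10⁻⁷ M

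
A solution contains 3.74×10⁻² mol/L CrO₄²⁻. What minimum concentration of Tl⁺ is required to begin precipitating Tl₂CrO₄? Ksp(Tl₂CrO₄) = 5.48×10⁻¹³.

Precipitation begins when Q = Ksp.
Tl₂CrO₄(s) ⇌ 2 Tl⁺(aq) + CrO₄²⁻(aq)
Ksp = [Tl⁺]^2[CrO₄²⁻] = [Tl⁺]^2(3.74×10⁻²)
[Tl⁺]^2 = 5.48×10⁻¹³ / (3.74×10⁻²) = 1.47×10⁻¹¹
[Tl⁺] = 3.83×10⁻⁶ mol/L

3.83×10⁻⁶ M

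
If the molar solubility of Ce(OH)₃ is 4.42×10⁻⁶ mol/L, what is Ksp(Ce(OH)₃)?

Ce(OH)₃(s) ⇌ Ce³⁺(aq) + 3 OH⁻(aq)
For each mole of Ce(OH)₃ that dissolves per liter, [Ce³⁺] = s and [OH⁻] = 3s; let s denote this solubility.
Ksp = [Ce³⁺][OH⁻]^3 = s · (3s)^3 = 27s^4
Ksp = 27 × (4.42×10⁻⁶)^4 = 1.03×10⁻²⁰

Ksp = 1.03×10⁻²⁰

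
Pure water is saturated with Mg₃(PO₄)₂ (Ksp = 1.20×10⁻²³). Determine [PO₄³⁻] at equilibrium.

2.04×10⁻⁵ M

Mg₃(PO₄)₂(s) ⇌ 3 Mg²⁺(aq) + 2 PO₄³⁻(aq)
With molar solubility s: [Mg²⁺] = 3s, [PO₄³⁻] = 2s.
Ksp = [Mg²⁺]^3[PO₄³⁻]^2 = (3s)^3 · (2s)^2 = 108s^5 = 1.20×10⁻²³
s = 1.02×10⁻⁵ mol L⁻¹
[PO₄³⁻] = 2s = 2.04×10⁻⁵ mol L⁻¹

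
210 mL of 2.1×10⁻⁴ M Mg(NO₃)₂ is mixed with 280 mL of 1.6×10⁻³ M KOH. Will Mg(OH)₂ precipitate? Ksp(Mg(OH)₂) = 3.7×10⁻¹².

Total volume after mixing = 210 + 280 = 490 mL.
[Mg²⁺] = (2.1×10⁻⁴)(210)/490 = 9.0×10⁻⁵ M
[OH⁻] = (1.6×10⁻³)(280)/490 = 9.1×10⁻⁴ M
Q = [Mg²⁺][OH⁻]^2 = 7.5×10⁻¹¹
Q = 7.5×10⁻¹¹ > Ksp = 3.7×10⁻¹², so the solution is supersaturated and Mg(OH)₂ precipitates.

Yes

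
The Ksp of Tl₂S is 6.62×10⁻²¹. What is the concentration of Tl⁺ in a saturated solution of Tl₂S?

2.37×10⁻⁷ M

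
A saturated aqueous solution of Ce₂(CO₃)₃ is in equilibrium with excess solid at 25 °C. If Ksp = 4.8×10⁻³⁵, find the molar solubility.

Ce₂(CO₃)₃(s) ⇌ 2 Ce³⁺(aq) + 3 CO₃²⁻(aq)
Call the molar solubility s, so that [Ce³⁺] = 2s and [CO₃²⁻] = 3s.
Ksp = [Ce³⁺]^2[CO₃²⁻]^3 = (2s)^2 · (3s)^3 = 108s^5
108s^5 = 4.8×10⁻³⁵  ⇒  s^5 = 4.4×10⁻³⁷
s = (4.4×10⁻³⁷)^(1/5) = 5.4×10⁻⁸ M

5.4×10⁻⁸ M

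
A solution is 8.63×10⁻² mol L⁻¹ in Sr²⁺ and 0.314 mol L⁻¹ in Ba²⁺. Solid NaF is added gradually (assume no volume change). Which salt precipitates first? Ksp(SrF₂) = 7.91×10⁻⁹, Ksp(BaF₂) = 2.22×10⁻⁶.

SrF₂

A salt starts to precipitate once the ion product Q reaches its Ksp.
For SrF₂: [F⁻] = (Ksp/[Sr²⁺])^(1/2) = 3.03×10⁻⁴ mol L⁻¹
For BaF₂: [F⁻] = (Ksp/[Ba²⁺])^(1/2) = 2.66×10⁻³ mol L⁻¹
The smaller threshold [F⁻] is reached first, so SrF₂ precipitates first.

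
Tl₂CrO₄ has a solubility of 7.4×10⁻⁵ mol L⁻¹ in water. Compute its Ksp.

Ksp = 1.6×10⁻¹²

Tl₂CrO₄(s) ⇌ 2 Tl⁺(aq) + CrO₄²⁻(aq)
With molar solubility s: [Tl⁺] = 2s, [CrO₄²⁻] = s.
Ksp = [Tl⁺]^2[CrO₄²⁻] = (2s)^2 · s = 4s^3
Ksp = 4 × (7.4×10⁻⁵)^3 = 1.6×10⁻¹²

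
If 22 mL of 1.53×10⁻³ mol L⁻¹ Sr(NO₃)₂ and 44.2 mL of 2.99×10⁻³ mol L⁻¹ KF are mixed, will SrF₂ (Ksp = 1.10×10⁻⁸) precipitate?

No

Total volume after mixing = 22 + 44.2 = 66.2 mL.
[Sr²⁺] = (1.53×10⁻³)(22)/66.2 = 5.08×10⁻⁴ mol L⁻¹
[F⁻] = (2.99×10⁻³)(44.2)/66.2 = 2.00×10⁻³ mol L⁻¹
Q = [Sr²⁺][F⁻]^2 = 2.03×10⁻⁹
Since Q (2.03×10⁻⁹) is less than Ksp (1.10×10⁻⁸), no SrF₂ precipitates.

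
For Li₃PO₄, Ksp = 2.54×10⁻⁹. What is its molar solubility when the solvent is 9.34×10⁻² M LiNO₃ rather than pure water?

Li₃PO₄(s) ⇌ 3 Li⁺(aq) + PO₄³⁻(aq)
With Li⁺ already at 9.34×10⁻² M and s small, take [Li⁺] ≈ 9.34×10⁻² M and [PO₄³⁻] = s.
Ksp = [Li⁺]^3[PO₄³⁻] = (9.34×10⁻²)^3s
s = 2.54×10⁻⁹ / (9.34×10⁻²)^3 = 3.12×10⁻⁶
s = 3.12×10⁻⁶ M

3.12×10⁻⁶ M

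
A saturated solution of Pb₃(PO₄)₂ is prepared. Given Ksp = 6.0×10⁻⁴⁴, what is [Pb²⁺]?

2.7×10⁻⁹ M

Pb₃(PO₄)₂(s) ⇌ 3 Pb²⁺(aq) + 2 PO₄³⁻(aq)
Let s be the molar solubility. Then [Pb²⁺] = 3s and [PO₄³⁻] = 2s.
Ksp = [Pb²⁺]^3[PO₄³⁻]^2 = (3s)^3 · (2s)^2 = 108s^5 = 6.0×10⁻⁴⁴
s = 8.9×10⁻¹⁰ mol/L
[Pb²⁺] = 3s = 2.7×10⁻⁹ mol/L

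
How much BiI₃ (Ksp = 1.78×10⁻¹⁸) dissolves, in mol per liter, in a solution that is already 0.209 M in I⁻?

BiI₃(s) ⇌ Bi³⁺(aq) + 3 I⁻(aq)
The solution already contains I⁻ at 0.209 M. Let s be the molar solubility of BiI₃.
[I⁻] ≈ 0.209 M (common ion dominates); [Bi³⁺] = s.
Ksp = [Bi³⁺][I⁻]^3 = s(0.209)^3
s = 1.78×10⁻¹⁸ / (0.209)^3 = 1.95×10⁻¹⁶
s = 1.95×10⁻¹⁶ M

1.95×10⁻¹⁶ M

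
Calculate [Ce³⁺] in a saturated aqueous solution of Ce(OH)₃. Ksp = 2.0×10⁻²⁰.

5.2×10⁻⁶ M

Ce(OH)₃(s) ⇌ Ce³⁺(aq) + 3 OH⁻(aq)
With molar solubility s: [Ce³⁺] = s, [OH⁻] = 3s.
Ksp = [Ce³⁺][OH⁻]^3 = s · (3s)^3 = 27s^4 = 2.0×10⁻²⁰
s = 5.2×10⁻⁶ M
[Ce³⁺] = s = 5.2×10⁻⁶ M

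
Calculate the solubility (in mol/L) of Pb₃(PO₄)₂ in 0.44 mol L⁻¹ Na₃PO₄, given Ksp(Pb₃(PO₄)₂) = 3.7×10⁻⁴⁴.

1.9×10⁻¹⁵ M

Pb₃(PO₄)₂(s) ⇌ 3 Pb²⁺(aq) + 2 PO₄³⁻(aq)
The solution already contains PO₄³⁻ at 0.44 mol L⁻¹. Let s be the molar solubility of Pb₃(PO₄)₂.
[PO₄³⁻] ≈ 0.44 mol L⁻¹ (common ion dominates); [Pb²⁺] = 3s.
Ksp = [Pb²⁺]^3[PO₄³⁻]^2 = (3s)^3(0.44)^2
(3s)^3 = 3.7×10⁻⁴⁴ / (0.44)^2 = 1.9×10⁻⁴³
s = 1.9×10⁻¹⁵ mol L⁻¹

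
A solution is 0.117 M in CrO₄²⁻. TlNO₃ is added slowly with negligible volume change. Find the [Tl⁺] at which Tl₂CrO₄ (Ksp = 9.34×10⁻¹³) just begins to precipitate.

Precipitation of each salt begins when its ion product equals Ksp.
Tl₂CrO₄(s) ⇌ 2 Tl⁺(aq) + CrO₄²⁻(aq)
Ksp = [Tl⁺]^2[CrO₄²⁻] = [Tl⁺]^2(0.117)
[Tl⁺]^2 = 9.34×10⁻¹³ / (0.117) = 7.98×10⁻¹²
[Tl⁺] = 2.83×10⁻⁶ M

2.83×10⁻⁶ M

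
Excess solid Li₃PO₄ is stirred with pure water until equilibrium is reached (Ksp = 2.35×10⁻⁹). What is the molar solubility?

Li₃PO₄(s) ⇌ 3 Li⁺(aq) + PO₄³⁻(aq)
For each mole of Li₃PO₄ that dissolves per liter, [Li⁺] = 3s and [PO₄³⁻] = s; let s denote this solubility.
Ksp = [Li⁺]^3[PO₄³⁻] = (3s)^3 · s = 27s^4
27s^4 = 2.35×10⁻⁹  ⇒  s^4 = 8.70×10⁻¹¹
s = (8.70×10⁻¹¹)^(1/4) = 3.05×10⁻³ mol/L

3.05×10⁻³ M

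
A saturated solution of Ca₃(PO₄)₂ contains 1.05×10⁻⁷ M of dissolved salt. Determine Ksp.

Ksp = 1.38×10⁻³³

Ca₃(PO₄)₂(s) ⇌ 3 Ca²⁺(aq) + 2 PO₄³⁻(aq)
For each mole of Ca₃(PO₄)₂ that dissolves per liter, [Ca²⁺] = 3s and [PO₄³⁻] = 2s; let s denote this solubility.
Ksp = [Ca²⁺]^3[PO₄³⁻]^2 = (3s)^3 · (2s)^2 = 108s^5
Ksp = 108 × (1.05×10⁻⁷)^5 = 1.38×10⁻³³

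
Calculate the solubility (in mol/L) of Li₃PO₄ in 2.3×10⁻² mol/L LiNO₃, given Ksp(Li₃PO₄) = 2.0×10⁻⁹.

1.6×10⁻⁴ M

Li₃PO₄(s) ⇌ 3 Li⁺(aq) + PO₄³⁻(aq)
With Li⁺ already at 2.3×10⁻² mol/L and s small, take [Li⁺] ≈ 2.3×10⁻² mol/L and [PO₄³⁻] = s.
Ksp = [Li⁺]^3[PO₄³⁻] = (2.3×10⁻²)^3s
s = 2.0×10⁻⁹ / (2.3×10⁻²)^3 = 1.6×10⁻⁴
s = 1.6×10⁻⁴ mol/L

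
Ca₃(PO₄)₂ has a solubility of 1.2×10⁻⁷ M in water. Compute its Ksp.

Ksp = 2.7×10⁻³³

Ca₃(PO₄)₂(s) ⇌ 3 Ca²⁺(aq) + 2 PO₄³⁻(aq)
Call the molar solubility s, so that [Ca²⁺] = 3s and [PO₄³⁻] = 2s.
Ksp = [Ca²⁺]^3[PO₄³⁻]^2 = (3s)^3 · (2s)^2 = 108s^5
Ksp = 108 × (1.2×10⁻⁷)^5 = 2.7×10⁻³³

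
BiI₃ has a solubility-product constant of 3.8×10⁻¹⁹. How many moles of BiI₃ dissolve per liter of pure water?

1.1×10⁻⁵ M

BiI₃(s) ⇌ Bi³⁺(aq) + 3 I⁻(aq)
With molar solubility s: [Bi³⁺] = s, [I⁻] = 3s.
Ksp = [Bi³⁺][I⁻]^3 = s · (3s)^3 = 27s^4
27s^4 = 3.8×10⁻¹⁹  ⇒  s^4 = 1.4×10⁻²⁰
s = (1.4×10⁻²⁰)^(1/4) = 1.1×10⁻⁵ mol/L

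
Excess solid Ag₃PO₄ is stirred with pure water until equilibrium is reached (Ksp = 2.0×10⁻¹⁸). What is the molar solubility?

Ag₃PO₄(s) ⇌ 3 Ag⁺(aq) + PO₄³⁻(aq)
With molar solubility s: [Ag⁺] = 3s, [PO₄³⁻] = s.
Ksp = [Ag⁺]^3[PO₄³⁻] = (3s)^3 · s = 27s^4
27s^4 = 2.0×10⁻¹⁸  ⇒  s^4 = 7.4×10⁻²⁰
Taking the 4th root, s = 1.6×10⁻⁵ mol L⁻¹.

1.6×10⁻⁵ M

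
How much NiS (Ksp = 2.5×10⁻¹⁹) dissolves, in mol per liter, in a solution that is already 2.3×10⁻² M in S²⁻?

1.1×10⁻¹⁷ M

NiS(s) ⇌ Ni²⁺(aq) + S²⁻(aq)
S²⁻ is already present at 2.3×10⁻² M. If s mol/L of NiS dissolves, [Ni²⁺] = s while [S²⁻] ≈ 2.3×10⁻² M.
Ksp = [Ni²⁺][S²⁻] = s(2.3×10⁻²)
s = 2.5×10⁻¹⁹ / (2.3×10⁻²) = 1.1×10⁻¹⁷
s = 1.1×10⁻¹⁷ M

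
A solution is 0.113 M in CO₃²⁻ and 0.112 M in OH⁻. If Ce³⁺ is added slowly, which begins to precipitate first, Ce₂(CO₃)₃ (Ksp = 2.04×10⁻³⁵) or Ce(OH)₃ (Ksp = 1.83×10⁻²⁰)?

The threshold for precipitation is Q = Ksp.
For Ce₂(CO₃)₃: [Ce³⁺] = (Ksp/[CO₃²⁻]^3)^(1/2) = 1.19×10⁻¹⁶ M
For Ce(OH)₃: [Ce³⁺] = (Ksp/[OH⁻]^3) = 1.30×10⁻¹⁷ M
Since Ce(OH)₃ needs less Ce³⁺ to reach saturation, it precipitates first.

Ce(OH)₃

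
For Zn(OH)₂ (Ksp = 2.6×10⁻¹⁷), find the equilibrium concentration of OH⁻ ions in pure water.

Zn(OH)₂(s) ⇌ Zn²⁺(aq) + 2 OH⁻(aq)
If s mol/L of Zn(OH)₂ dissolves, [Zn²⁺] = s and [OH⁻] = 2s.
Ksp = [Zn²⁺][OH⁻]^2 = s · (2s)^2 = 4s^3 = 2.6×10⁻¹⁷
s = 1.9×10⁻⁶ M
[OH⁻] = 2s = 3.7×10⁻⁶ M

3.7×10⁻⁶ M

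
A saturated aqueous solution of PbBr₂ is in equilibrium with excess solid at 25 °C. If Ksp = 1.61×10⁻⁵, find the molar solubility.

PbBr₂(s) ⇌ Pb²⁺(aq) + 2 Br⁻(aq)
For each mole of PbBr₂ that dissolves per liter, [Pb²⁺] = s and [Br⁻] = 2s; let s denote this solubility.
Ksp = [Pb²⁺][Br⁻]^2 = s · (2s)^2 = 4s^3
4s^3 = 1.61×10⁻⁵  ⇒  s^3 = 4.03×10⁻⁶
s = 1.59×10⁻² mol L⁻¹

1.59×10⁻² M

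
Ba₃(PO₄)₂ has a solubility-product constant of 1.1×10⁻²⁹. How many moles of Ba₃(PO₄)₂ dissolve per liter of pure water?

Ba₃(PO₄)₂(s) ⇌ 3 Ba²⁺(aq) + 2 PO₄³⁻(aq)
Call the molar solubility s, so that [Ba²⁺] = 3s and [PO₄³⁻] = 2s.
Ksp = [Ba²⁺]^3[PO₄³⁻]^2 = (3s)^3 · (2s)^2 = 108s^5
108s^5 = 1.1×10⁻²⁹  ⇒  s^5 = 1.0×10⁻³¹
s = (1.0×10⁻³¹)^(1/5) = 6.3×10⁻⁷ mol L⁻¹

6.3×10⁻⁷ M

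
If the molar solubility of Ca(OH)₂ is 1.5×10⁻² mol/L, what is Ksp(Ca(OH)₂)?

Ksp = 1.4×10⁻⁵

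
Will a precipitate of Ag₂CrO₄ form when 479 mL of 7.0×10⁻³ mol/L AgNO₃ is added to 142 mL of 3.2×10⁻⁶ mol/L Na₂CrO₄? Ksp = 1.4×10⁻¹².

After mixing, V = 479 mL + 142 mL = 621 mL.
[Ag⁺] = (7.0×10⁻³)(479)/621 = 5.4×10⁻³ mol/L
[CrO₄²⁻] = (3.2×10⁻⁶)(142)/621 = 7.3×10⁻⁷ mol/L
Q = [Ag⁺]^2[CrO₄²⁻] = 2.1×10⁻¹¹
Since Q (2.1×10⁻¹¹) exceeds Ksp (1.4×10⁻¹²), Ag₂CrO₄ will precipitate.

Yes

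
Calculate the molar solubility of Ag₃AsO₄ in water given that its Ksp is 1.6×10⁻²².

1.6×10⁻⁶ M

Ag₃AsO₄(s) ⇌ 3 Ag⁺(aq) + AsO₄³⁻(aq)
Call the molar solubility s, so that [Ag⁺] = 3s and [AsO₄³⁻] = s.
Ksp = [Ag⁺]^3[AsO₄³⁻] = (3s)^3 · s = 27s^4
27s^4 = 1.6×10⁻²²  ⇒  s^4 = 5.9×10⁻²⁴
s = (5.9×10⁻²⁴)^(1/4) = 1.6×10⁻⁶ M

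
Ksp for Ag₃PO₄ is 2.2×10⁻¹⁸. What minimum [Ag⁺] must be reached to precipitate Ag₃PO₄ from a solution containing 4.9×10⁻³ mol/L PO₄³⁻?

Precipitation of each salt begins when its ion product equals Ksp.
Ag₃PO₄(s) ⇌ 3 Ag⁺(aq) + PO₄³⁻(aq)
Ksp = [Ag⁺]^3[PO₄³⁻] = [Ag⁺]^3(4.9×10⁻³)
[Ag⁺]^3 = 2.2×10⁻¹⁸ / (4.9×10⁻³) = 4.5×10⁻¹⁶
[Ag⁺] = 7.7×10⁻⁶ mol/L

7.7×10⁻⁶ M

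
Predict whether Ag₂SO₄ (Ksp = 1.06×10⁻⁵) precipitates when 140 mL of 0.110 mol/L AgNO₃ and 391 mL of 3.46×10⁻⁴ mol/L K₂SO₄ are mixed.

No

Total volume after mixing = 140 + 391 = 531 mL.
[Ag⁺] = (0.110)(140)/531 = 2.90×10⁻² mol/L
[SO₄²⁻] = (3.46×10⁻⁴)(391)/531 = 2.55×10⁻⁴ mol/L
Q = [Ag⁺]^2[SO₄²⁻] = 2.14×10⁻⁷
Since Q (2.14×10⁻⁷) is less than Ksp (1.06×10⁻⁵), no Ag₂SO₄ precipitates.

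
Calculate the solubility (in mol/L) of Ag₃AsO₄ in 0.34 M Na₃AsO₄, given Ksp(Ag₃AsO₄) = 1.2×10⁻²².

Ag₃AsO₄(s) ⇌ 3 Ag⁺(aq) + AsO₄³⁻(aq)
With AsO₄³⁻ already at 0.34 M and s small, take [AsO₄³⁻] ≈ 0.34 M and [Ag⁺] = 3s.
Ksp = [Ag⁺]^3[AsO₄³⁻] = (3s)^3(0.34)
(3s)^3 = 1.2×10⁻²² / (0.34) = 3.5×10⁻²²
s = 2.4×10⁻⁸ M

2.4×10⁻⁸ M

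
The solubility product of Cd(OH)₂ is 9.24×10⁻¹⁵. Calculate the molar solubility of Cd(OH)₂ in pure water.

1.32×10⁻⁵ M

Cd(OH)₂(s) ⇌ Cd²⁺(aq) + 2 OH⁻(aq)
With molar solubility s: [Cd²⁺] = s, [OH⁻] = 2s.
Ksp = [Cd²⁺][OH⁻]^2 = s · (2s)^2 = 4s^3
4s^3 = 9.24×10⁻¹⁵  ⇒  s^3 = 2.31×10⁻¹⁵
s = (2.31×10⁻¹⁵)^(1/3) = 1.32×10⁻⁵ M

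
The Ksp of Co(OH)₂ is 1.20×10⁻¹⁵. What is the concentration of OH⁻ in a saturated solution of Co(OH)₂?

Co(OH)₂(s) ⇌ Co²⁺(aq) + 2 OH⁻(aq)
Call the molar solubility s, so that [Co²⁺] = s and [OH⁻] = 2s.
Ksp = [Co²⁺][OH⁻]^2 = s · (2s)^2 = 4s^3 = 1.20×10⁻¹⁵
s = 6.69×10⁻⁶ mol L⁻¹
[OH⁻] = 2s = 1.34×10⁻⁵ mol L⁻¹

1.34×10⁻⁵ M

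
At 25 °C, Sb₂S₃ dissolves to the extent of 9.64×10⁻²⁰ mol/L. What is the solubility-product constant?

Sb₂S₃(s) ⇌ 2 Sb³⁺(aq) + 3 S²⁻(aq)
Call the molar solubility s, so that [Sb³⁺] = 2s and [S²⁻] = 3s.
Ksp = [Sb³⁺]^2[S²⁻]^3 = (2s)^2 · (3s)^3 = 108s^5
Ksp = 108 × (9.64×10⁻²⁰)^5 = 8.99×10⁻⁹⁴

Ksp = 8.99×10⁻⁹⁴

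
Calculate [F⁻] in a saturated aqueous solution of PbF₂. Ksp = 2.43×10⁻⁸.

3.65×10⁻³ M

PbF₂(s) ⇌ Pb²⁺(aq) + 2 F⁻(aq)
If s mol/L of PbF₂ dissolves, [Pb²⁺] = s and [F⁻] = 2s.
Ksp = [Pb²⁺][F⁻]^2 = s · (2s)^2 = 4s^3 = 2.43×10⁻⁸
s = 1.82×10⁻³ mol/L
[F⁻] = 2s = 3.65×10⁻³ mol/L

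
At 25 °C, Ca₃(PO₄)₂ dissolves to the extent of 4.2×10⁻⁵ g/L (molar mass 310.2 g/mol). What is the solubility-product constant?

Molar solubility s = (4.2×10⁻⁵ g/L) / (310.2 g/mol) = 1.354×10⁻⁷ mol/L
Ca₃(PO₄)₂(s) ⇌ 3 Ca²⁺(aq) + 2 PO₄³⁻(aq)
If s mol/L of Ca₃(PO₄)₂ dissolves, [Ca²⁺] = 3s and [PO₄³⁻] = 2s.
Ksp = [Ca²⁺]^3[PO₄³⁻]^2 = (3s)^3 · (2s)^2 = 108s^5
Ksp = 108 × (1.354×10⁻⁷)^5 = 4.9×10⁻³³

Ksp = 4.9×10⁻³³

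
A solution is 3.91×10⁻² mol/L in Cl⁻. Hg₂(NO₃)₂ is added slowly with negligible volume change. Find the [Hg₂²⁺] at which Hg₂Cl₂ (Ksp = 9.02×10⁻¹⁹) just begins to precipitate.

5.90×10⁻¹⁶ M

The threshold for precipitation is Q = Ksp.
Hg₂Cl₂(s) ⇌ Hg₂²⁺(aq) + 2 Cl⁻(aq)
Ksp = [Hg₂²⁺][Cl⁻]^2 = [Hg₂²⁺](3.91×10⁻²)^2
[Hg₂²⁺] = 9.02×10⁻¹⁹ / (3.91×10⁻²)^2 = 5.90×10⁻¹⁶
[Hg₂²⁺] = 5.90×10⁻¹⁶ mol/L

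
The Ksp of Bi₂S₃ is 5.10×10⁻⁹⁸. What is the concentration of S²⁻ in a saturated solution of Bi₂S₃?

4.09×10⁻²⁰ M

Bi₂S₃(s) ⇌ 2 Bi³⁺(aq) + 3 S²⁻(aq)
Call the molar solubility s, so that [Bi³⁺] = 2s and [S²⁻] = 3s.
Ksp = [Bi³⁺]^2[S²⁻]^3 = (2s)^2 · (3s)^3 = 108s^5 = 5.10×10⁻⁹⁸
s = 1.36×10⁻²⁰ M
[S²⁻] = 3s = 4.09×10⁻²⁰ M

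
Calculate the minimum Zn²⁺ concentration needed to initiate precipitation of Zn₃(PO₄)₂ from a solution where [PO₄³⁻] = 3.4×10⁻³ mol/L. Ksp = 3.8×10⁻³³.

6.9×10⁻¹⁰ M

Precipitation of each salt begins when its ion product equals Ksp.
Zn₃(PO₄)₂(s) ⇌ 3 Zn²⁺(aq) + 2 PO₄³⁻(aq)
Ksp = [Zn²⁺]^3[PO₄³⁻]^2 = [Zn²⁺]^3(3.4×10⁻³)^2
[Zn²⁺]^3 = 3.8×10⁻³³ / (3.4×10⁻³)^2 = 3.3×10⁻²⁸
[Zn²⁺] = 6.9×10⁻¹⁰ mol/L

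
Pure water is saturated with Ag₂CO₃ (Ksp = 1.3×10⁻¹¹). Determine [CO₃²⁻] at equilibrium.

Ag₂CO₃(s) ⇌ 2 Ag⁺(aq) + CO₃²⁻(aq)
For each mole of Ag₂CO₃ that dissolves per liter, [Ag⁺] = 2s and [CO₃²⁻] = s; let s denote this solubility.
Ksp = [Ag⁺]^2[CO₃²⁻] = (2s)^2 · s = 4s^3 = 1.3×10⁻¹¹
s = 1.5×10⁻⁴ M
[CO₃²⁻] = s = 1.5×10⁻⁴ M

1.5×10⁻⁴ M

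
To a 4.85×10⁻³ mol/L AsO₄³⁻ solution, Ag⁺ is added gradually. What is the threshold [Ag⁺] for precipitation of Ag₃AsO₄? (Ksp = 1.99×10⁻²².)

3.45×10⁻⁷ M

Each salt precipitates once Q = Ksp for that salt.
Ag₃AsO₄(s) ⇌ 3 Ag⁺(aq) + AsO₄³⁻(aq)
Ksp = [Ag⁺]^3[AsO₄³⁻] = [Ag⁺]^3(4.85×10⁻³)
[Ag⁺]^3 = 1.99×10⁻²² / (4.85×10⁻³) = 4.10×10⁻²⁰
[Ag⁺] = 3.45×10⁻⁷ mol/L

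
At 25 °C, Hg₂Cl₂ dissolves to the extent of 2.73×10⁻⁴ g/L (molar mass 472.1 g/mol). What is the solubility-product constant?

Ksp = 7.73×10⁻¹⁹

Convert to molarity: s = 2.73×10⁻⁴ / 472.1 = 5.7827×10⁻⁷ mol/L
Hg₂Cl₂(s) ⇌ Hg₂²⁺(aq) + 2 Cl⁻(aq)
If s mol/L of Hg₂Cl₂ dissolves, [Hg₂²⁺] = s and [Cl⁻] = 2s.
Ksp = [Hg₂²⁺][Cl⁻]^2 = s · (2s)^2 = 4s^3
Ksp = 4 × (5.7827×10⁻⁷)^3 = 7.73×10⁻¹⁹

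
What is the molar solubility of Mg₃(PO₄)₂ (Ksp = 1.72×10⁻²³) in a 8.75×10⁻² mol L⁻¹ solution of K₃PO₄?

4.37×10⁻⁸ M

Mg₃(PO₄)₂(s) ⇌ 3 Mg²⁺(aq) + 2 PO₄³⁻(aq)
Let s be the solubility of Mg₃(PO₄)₂ here. The common ion gives [PO₄³⁻] ≈ 8.75×10⁻² mol L⁻¹, and [Mg²⁺] = 3s.
Ksp = [Mg²⁺]^3[PO₄³⁻]^2 = (3s)^3(8.75×10⁻²)^2
(3s)^3 = 1.72×10⁻²³ / (8.75×10⁻²)^2 = 2.25×10⁻²¹
s = 4.37×10⁻⁸ mol L⁻¹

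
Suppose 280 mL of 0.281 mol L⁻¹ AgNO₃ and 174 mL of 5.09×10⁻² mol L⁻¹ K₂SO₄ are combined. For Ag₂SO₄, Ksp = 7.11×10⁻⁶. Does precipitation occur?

Yes

After mixing, V = 280 mL + 174 mL = 454 mL.
[Ag⁺] = (0.281)(280)/454 = 0.173 mol L⁻¹
[SO₄²⁻] = (5.09×10⁻²)(174)/454 = 1.95×10⁻² mol L⁻¹
Q = [Ag⁺]^2[SO₄²⁻] = 5.86×10⁻⁴
Q = 5.86×10⁻⁴ > Ksp = 7.11×10⁻⁶, so the solution is supersaturated and Ag₂SO₄ precipitates.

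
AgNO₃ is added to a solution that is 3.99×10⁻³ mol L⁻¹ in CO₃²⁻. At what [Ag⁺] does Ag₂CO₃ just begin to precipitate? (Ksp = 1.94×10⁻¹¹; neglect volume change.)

6.97×10⁻⁵ M

Precipitation of each salt begins when its ion product equals Ksp.
Ag₂CO₃(s) ⇌ 2 Ag⁺(aq) + CO₃²⁻(aq)
Ksp = [Ag⁺]^2[CO₃²⁻] = [Ag⁺]^2(3.99×10⁻³)
[Ag⁺]^2 = 1.94×10⁻¹¹ / (3.99×10⁻³) = 4.86×10⁻⁹
[Ag⁺] = 6.97×10⁻⁵ mol L⁻¹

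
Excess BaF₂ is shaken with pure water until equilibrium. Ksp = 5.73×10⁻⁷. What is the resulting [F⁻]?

BaF₂(s) ⇌ Ba²⁺(aq) + 2 F⁻(aq)
Call the molar solubility s, so that [Ba²⁺] = s and [F⁻] = 2s.
Ksp = [Ba²⁺][F⁻]^2 = s · (2s)^2 = 4s^3 = 5.73×10⁻⁷
s = 5.23×10⁻³ mol L⁻¹
[F⁻] = 2s = 1.05×10⁻² mol L⁻¹

1.05×10⁻² M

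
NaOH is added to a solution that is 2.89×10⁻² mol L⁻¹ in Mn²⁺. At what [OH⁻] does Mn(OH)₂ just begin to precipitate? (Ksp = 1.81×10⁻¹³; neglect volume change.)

Precipitation of each salt begins when its ion product equals Ksp.
Mn(OH)₂(s) ⇌ Mn²⁺(aq) + 2 OH⁻(aq)
Ksp = [Mn²⁺][OH⁻]^2 = [OH⁻]^2(2.89×10⁻²)
[OH⁻]^2 = 1.81×10⁻¹³ / (2.89×10⁻²) = 6.26×10⁻¹²
[OH⁻] = 2.50×10⁻⁶ mol L⁻¹

2.50×10⁻⁶ M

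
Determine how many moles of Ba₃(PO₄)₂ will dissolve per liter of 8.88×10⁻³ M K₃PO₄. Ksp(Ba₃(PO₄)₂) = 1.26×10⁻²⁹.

1.81×10⁻⁹ M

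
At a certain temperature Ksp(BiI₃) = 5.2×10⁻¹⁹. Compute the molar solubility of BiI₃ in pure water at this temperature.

1.2×10⁻⁵ M

BiI₃(s) ⇌ Bi³⁺(aq) + 3 I⁻(aq)
Let s be the molar solubility. Then [Bi³⁺] = s and [I⁻] = 3s.
Ksp = [Bi³⁺][I⁻]^3 = s · (3s)^3 = 27s^4
27s^4 = 5.2×10⁻¹⁹  ⇒  s^4 = 1.9×10⁻²⁰
s = (1.9×10⁻²⁰)^(1/4) = 1.2×10⁻⁵ mol L⁻¹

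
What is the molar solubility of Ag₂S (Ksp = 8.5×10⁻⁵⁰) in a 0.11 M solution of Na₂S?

4.4×10⁻²⁵ M

Ag₂S(s) ⇌ 2 Ag⁺(aq) + S²⁻(aq)
S²⁻ is already present at 0.11 M. If s mol/L of Ag₂S dissolves, [Ag⁺] = 2s while [S²⁻] ≈ 0.11 M.
Ksp = [Ag⁺]^2[S²⁻] = (2s)^2(0.11)
(2s)^2 = 8.5×10⁻⁵⁰ / (0.11) = 7.7×10⁻⁴⁹
s = 4.4×10⁻²⁵ M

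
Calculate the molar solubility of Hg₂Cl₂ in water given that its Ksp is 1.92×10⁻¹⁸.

7.83×10⁻⁷ M

Hg₂Cl₂(s) ⇌ Hg₂²⁺(aq) + 2 Cl⁻(aq)
Call the molar solubility s, so that [Hg₂²⁺] = s and [Cl⁻] = 2s.
Ksp = [Hg₂²⁺][Cl⁻]^2 = s · (2s)^2 = 4s^3
4s^3 = 1.92×10⁻¹⁸  ⇒  s^3 = 4.80×10⁻¹⁹
s = 7.83×10⁻⁷ mol L⁻¹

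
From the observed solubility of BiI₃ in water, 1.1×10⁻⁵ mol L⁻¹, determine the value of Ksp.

BiI₃(s) ⇌ Bi³⁺(aq) + 3 I⁻(aq)
If s mol/L of BiI₃ dissolves, [Bi³⁺] = s and [I⁻] = 3s.
Ksp = [Bi³⁺][I⁻]^3 = s · (3s)^3 = 27s^4
Ksp = 27 × (1.1×10⁻⁵)^4 = 4.0×10⁻¹⁹

Ksp = 4.0×10⁻¹⁹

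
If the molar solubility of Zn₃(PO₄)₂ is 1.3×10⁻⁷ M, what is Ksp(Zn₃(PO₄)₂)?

Ksp = 4.0×10⁻³³

Zn₃(PO₄)₂(s) ⇌ 3 Zn²⁺(aq) + 2 PO₄³⁻(aq)
With molar solubility s: [Zn²⁺] = 3s, [PO₄³⁻] = 2s.
Ksp = [Zn²⁺]^3[PO₄³⁻]^2 = (3s)^3 · (2s)^2 = 108s^5
Ksp = 108 × (1.3×10⁻⁷)^5 = 4.0×10⁻³³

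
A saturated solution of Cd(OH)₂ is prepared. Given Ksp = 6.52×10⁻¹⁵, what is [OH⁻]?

Cd(OH)₂(s) ⇌ Cd²⁺(aq) + 2 OH⁻(aq)
Let s be the molar solubility. Then [Cd²⁺] = s and [OH⁻] = 2s.
Ksp = [Cd²⁺][OH⁻]^2 = s · (2s)^2 = 4s^3 = 6.52×10⁻¹⁵
s = 1.18×10⁻⁵ mol/L
[OH⁻] = 2s = 2.35×10⁻⁵ mol/L

2.35×10⁻⁵ M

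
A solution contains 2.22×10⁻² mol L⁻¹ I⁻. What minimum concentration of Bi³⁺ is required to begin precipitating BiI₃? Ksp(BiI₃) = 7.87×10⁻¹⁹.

A salt starts to precipitate once the ion product Q reaches its Ksp.
BiI₃(s) ⇌ Bi³⁺(aq) + 3 I⁻(aq)
Ksp = [Bi³⁺][I⁻]^3 = [Bi³⁺](2.22×10⁻²)^3
[Bi³⁺] = 7.87×10⁻¹⁹ / (2.22×10⁻²)^3 = 7.19×10⁻¹⁴
[Bi³⁺] = 7.19×10⁻¹⁴ mol L⁻¹

7.19×10⁻¹⁴ M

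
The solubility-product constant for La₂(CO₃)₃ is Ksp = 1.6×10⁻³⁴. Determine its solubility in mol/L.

La₂(CO₃)₃(s) ⇌ 2 La³⁺(aq) + 3 CO₃²⁻(aq)
Call the molar solubility s, so that [La³⁺] = 2s and [CO₃²⁻] = 3s.
Ksp = [La³⁺]^2[CO₃²⁻]^3 = (2s)^2 · (3s)^3 = 108s^5
108s^5 = 1.6×10⁻³⁴  ⇒  s^5 = 1.5×10⁻³⁶
Taking the 5th root, s = 6.8×10⁻⁸ mol/L.

6.8×10⁻⁸ M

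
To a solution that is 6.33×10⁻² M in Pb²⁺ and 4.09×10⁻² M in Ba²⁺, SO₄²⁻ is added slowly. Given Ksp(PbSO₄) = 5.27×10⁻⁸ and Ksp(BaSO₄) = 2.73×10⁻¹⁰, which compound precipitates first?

The threshold for precipitation is Q = Ksp.
For PbSO₄: [SO₄²⁻] = (Ksp/[Pb²⁺]) = 8.33×10⁻⁷ M
For BaSO₄: [SO₄²⁻] = (Ksp/[Ba²⁺]) = 6.67×10⁻⁹ M
Since BaSO₄ needs less SO₄²⁻ to reach saturation, it precipitates first.

BaSO₄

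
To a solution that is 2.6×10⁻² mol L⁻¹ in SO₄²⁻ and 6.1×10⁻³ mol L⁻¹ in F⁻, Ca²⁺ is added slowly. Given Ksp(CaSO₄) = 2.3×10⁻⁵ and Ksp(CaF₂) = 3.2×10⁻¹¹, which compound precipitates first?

Each salt precipitates once Q = Ksp for that salt.
For CaSO₄: [Ca²⁺] = (Ksp/[SO₄²⁻]) = 8.8×10⁻⁴ mol L⁻¹
For CaF₂: [Ca²⁺] = (Ksp/[F⁻]^2) = 8.6×10⁻⁷ mol L⁻¹
Since CaF₂ needs less Ca²⁺ to reach saturation, it precipitates first.

CaF₂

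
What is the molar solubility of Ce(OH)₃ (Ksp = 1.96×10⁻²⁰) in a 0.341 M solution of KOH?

4.94×10⁻¹⁹ M

Ce(OH)₃(s) ⇌ Ce³⁺(aq) + 3 OH⁻(aq)
Let s be the solubility of Ce(OH)₃ here. The common ion gives [OH⁻] ≈ 0.341 M, and [Ce³⁺] = s.
Ksp = [Ce³⁺][OH⁻]^3 = s(0.341)^3
s = 1.96×10⁻²⁰ / (0.341)^3 = 4.94×10⁻¹⁹
s = 4.94×10⁻¹⁹ M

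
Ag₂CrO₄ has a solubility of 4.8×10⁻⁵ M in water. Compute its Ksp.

Ksp = 4.4×10⁻¹³

Ag₂CrO₄(s) ⇌ 2 Ag⁺(aq) + CrO₄²⁻(aq)
Call the molar solubility s, so that [Ag⁺] = 2s and [CrO₄²⁻] = s.
Ksp = [Ag⁺]^2[CrO₄²⁻] = (2s)^2 · s = 4s^3
Ksp = 4 × (4.8×10⁻⁵)^3 = 4.4×10⁻¹³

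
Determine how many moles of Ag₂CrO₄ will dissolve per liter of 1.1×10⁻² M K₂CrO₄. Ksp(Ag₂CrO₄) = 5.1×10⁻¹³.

3.4×10⁻⁶ M

Ag₂CrO₄(s) ⇌ 2 Ag⁺(aq) + CrO₄²⁻(aq)
Let s be the solubility of Ag₂CrO₄ here. The common ion gives [CrO₄²⁻] ≈ 1.1×10⁻² M, and [Ag⁺] = 2s.
Ksp = [Ag⁺]^2[CrO₄²⁻] = (2s)^2(1.1×10⁻²)
(2s)^2 = 5.1×10⁻¹³ / (1.1×10⁻²) = 4.6×10⁻¹¹
s = 3.4×10⁻⁶ M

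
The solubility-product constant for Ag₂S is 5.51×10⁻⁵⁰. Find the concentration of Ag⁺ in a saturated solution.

Ag₂S(s) ⇌ 2 Ag⁺(aq) + S²⁻(aq)
For each mole of Ag₂S that dissolves per liter, [Ag⁺] = 2s and [S²⁻] = s; let s denote this solubility.
Ksp = [Ag⁺]^2[S²⁻] = (2s)^2 · s = 4s^3 = 5.51×10⁻⁵⁰
s = 2.40×10⁻¹⁷ mol/L
[Ag⁺] = 2s = 4.79×10⁻¹⁷ mol/L

4.79×10⁻¹⁷ M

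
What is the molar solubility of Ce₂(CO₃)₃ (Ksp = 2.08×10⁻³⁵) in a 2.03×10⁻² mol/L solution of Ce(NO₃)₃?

1.23×10⁻¹¹ M

Ce₂(CO₃)₃(s) ⇌ 2 Ce³⁺(aq) + 3 CO₃²⁻(aq)
With Ce³⁺ already at 2.03×10⁻² mol/L and s small, take [Ce³⁺] ≈ 2.03×10⁻² mol/L and [CO₃²⁻] = 3s.
Ksp = [Ce³⁺]^2[CO₃²⁻]^3 = (2.03×10⁻²)^2(3s)^3
(3s)^3 = 2.08×10⁻³⁵ / (2.03×10⁻²)^2 = 5.05×10⁻³²
s = 1.23×10⁻¹¹ mol/L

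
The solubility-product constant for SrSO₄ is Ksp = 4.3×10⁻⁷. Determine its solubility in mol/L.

6.6×10⁻⁴ M

SrSO₄(s) ⇌ Sr²⁺(aq) + SO₄²⁻(aq)
If s mol/L of SrSO₄ dissolves, [Sr²⁺] = s and [SO₄²⁻] = s.
Ksp = [Sr²⁺][SO₄²⁻] = s · s = s^2
s^2 = 4.3×10⁻⁷
s = 6.6×10⁻⁴ M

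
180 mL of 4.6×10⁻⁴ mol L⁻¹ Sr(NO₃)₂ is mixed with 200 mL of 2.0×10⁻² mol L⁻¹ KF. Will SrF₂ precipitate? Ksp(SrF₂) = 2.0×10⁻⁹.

The combined volume is 380 mL.
[Sr²⁺] = (4.6×10⁻⁴)(180)/380 = 2.2×10⁻⁴ mol L⁻¹
[F⁻] = (2.0×10⁻²)(200)/380 = 1.1×10⁻² mol L⁻¹
Q = [Sr²⁺][F⁻]^2 = 2.4×10⁻⁸
Because Q > Ksp (2.4×10⁻⁸ vs 2.0×10⁻⁹), a precipitate of SrF₂ forms.

Yes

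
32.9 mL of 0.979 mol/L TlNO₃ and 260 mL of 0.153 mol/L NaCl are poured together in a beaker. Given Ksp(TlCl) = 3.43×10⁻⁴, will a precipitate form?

Yes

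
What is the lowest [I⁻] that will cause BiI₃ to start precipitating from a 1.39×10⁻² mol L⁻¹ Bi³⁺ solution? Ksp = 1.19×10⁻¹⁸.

4.41×10⁻⁶ M

Each salt precipitates once Q = Ksp for that salt.
BiI₃(s) ⇌ Bi³⁺(aq) + 3 I⁻(aq)
Ksp = [Bi³⁺][I⁻]^3 = [I⁻]^3(1.39×10⁻²)
[I⁻]^3 = 1.19×10⁻¹⁸ / (1.39×10⁻²) = 8.56×10⁻¹⁷
[I⁻] = 4.41×10⁻⁶ mol L⁻¹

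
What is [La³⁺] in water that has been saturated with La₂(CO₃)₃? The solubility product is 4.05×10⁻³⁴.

1.64×10⁻⁷ M

La₂(CO₃)₃(s) ⇌ 2 La³⁺(aq) + 3 CO₃²⁻(aq)
Call the molar solubility s, so that [La³⁺] = 2s and [CO₃²⁻] = 3s.
Ksp = [La³⁺]^2[CO₃²⁻]^3 = (2s)^2 · (3s)^3 = 108s^5 = 4.05×10⁻³⁴
s = 8.22×10⁻⁸ mol/L
[La³⁺] = 2s = 1.64×10⁻⁷ mol/L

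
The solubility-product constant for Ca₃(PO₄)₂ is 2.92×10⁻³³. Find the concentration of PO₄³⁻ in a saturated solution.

Ca₃(PO₄)₂(s) ⇌ 3 Ca²⁺(aq) + 2 PO₄³⁻(aq)
Call the molar solubility s, so that [Ca²⁺] = 3s and [PO₄³⁻] = 2s.
Ksp = [Ca²⁺]^3[PO₄³⁻]^2 = (3s)^3 · (2s)^2 = 108s^5 = 2.92×10⁻³³
s = 1.22×10⁻⁷ M
[PO₄³⁻] = 2s = 2.44×10⁻⁷ M

2.44×10⁻⁷ M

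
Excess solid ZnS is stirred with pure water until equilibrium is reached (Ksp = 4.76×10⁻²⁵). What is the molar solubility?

ZnS(s) ⇌ Zn²⁺(aq) + S²⁻(aq)
If s mol/L of ZnS dissolves, [Zn²⁺] = s and [S²⁻] = s.
Ksp = [Zn²⁺][S²⁻] = s · s = s^2
s^2 = 4.76×10⁻²⁵
Taking the 2nd root, s = 6.90×10⁻¹³ mol/L.

6.90×10⁻¹³ M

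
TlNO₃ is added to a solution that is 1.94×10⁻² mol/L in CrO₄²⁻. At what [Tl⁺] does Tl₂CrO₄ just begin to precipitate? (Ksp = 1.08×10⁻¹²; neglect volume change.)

Precipitation begins when Q = Ksp.
Tl₂CrO₄(s) ⇌ 2 Tl⁺(aq) + CrO₄²⁻(aq)
Ksp = [Tl⁺]^2[CrO₄²⁻] = [Tl⁺]^2(1.94×10⁻²)
[Tl⁺]^2 = 1.08×10⁻¹² / (1.94×10⁻²) = 5.57×10⁻¹¹
[Tl⁺] = 7.46×10⁻⁶ mol/L

7.46×10⁻⁶ M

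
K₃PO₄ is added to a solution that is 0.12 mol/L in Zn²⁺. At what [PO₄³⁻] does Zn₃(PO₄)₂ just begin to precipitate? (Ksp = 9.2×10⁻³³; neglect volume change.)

2.3×10⁻¹⁵ M

Each salt precipitates once Q = Ksp for that salt.
Zn₃(PO₄)₂(s) ⇌ 3 Zn²⁺(aq) + 2 PO₄³⁻(aq)
Ksp = [Zn²⁺]^3[PO₄³⁻]^2 = [PO₄³⁻]^2(0.12)^3
[PO₄³⁻]^2 = 9.2×10⁻³³ / (0.12)^3 = 5.3×10⁻³⁰
[PO₄³⁻] = 2.3×10⁻¹⁵ mol/L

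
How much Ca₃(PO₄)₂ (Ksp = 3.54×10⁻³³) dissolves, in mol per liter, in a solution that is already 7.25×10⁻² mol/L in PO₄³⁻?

Ca₃(PO₄)₂(s) ⇌ 3 Ca²⁺(aq) + 2 PO₄³⁻(aq)
The solution already contains PO₄³⁻ at 7.25×10⁻² mol/L. Let s be the molar solubility of Ca₃(PO₄)₂.
[PO₄³⁻] ≈ 7.25×10⁻² mol/L (common ion dominates); [Ca²⁺] = 3s.
Ksp = [Ca²⁺]^3[PO₄³⁻]^2 = (3s)^3(7.25×10⁻²)^2
(3s)^3 = 3.54×10⁻³³ / (7.25×10⁻²)^2 = 6.73×10⁻³¹
s = 2.92×10⁻¹¹ mol/L

2.92×10⁻¹¹ M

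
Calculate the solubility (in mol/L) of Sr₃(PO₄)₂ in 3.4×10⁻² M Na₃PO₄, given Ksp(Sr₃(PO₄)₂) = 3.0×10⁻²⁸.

2.1×10⁻⁹ M

Sr₃(PO₄)₂(s) ⇌ 3 Sr²⁺(aq) + 2 PO₄³⁻(aq)
PO₄³⁻ is already present at 3.4×10⁻² M. If s mol/L of Sr₃(PO₄)₂ dissolves, [Sr²⁺] = 3s while [PO₄³⁻] ≈ 3.4×10⁻² M.
Ksp = [Sr²⁺]^3[PO₄³⁻]^2 = (3s)^3(3.4×10⁻²)^2
(3s)^3 = 3.0×10⁻²⁸ / (3.4×10⁻²)^2 = 2.6×10⁻²⁵
s = 2.1×10⁻⁹ M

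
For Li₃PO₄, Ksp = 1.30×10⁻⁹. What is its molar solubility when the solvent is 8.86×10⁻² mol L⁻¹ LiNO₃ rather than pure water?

Li₃PO₄(s) ⇌ 3 Li⁺(aq) + PO₄³⁻(aq)
With Li⁺ already at 8.86×10⁻² mol L⁻¹ and s small, take [Li⁺] ≈ 8.86×10⁻² mol L⁻¹ and [PO₄³⁻] = s.
Ksp = [Li⁺]^3[PO₄³⁻] = (8.86×10⁻²)^3s
s = 1.30×10⁻⁹ / (8.86×10⁻²)^3 = 1.87×10⁻⁶
s = 1.87×10⁻⁶ mol L⁻¹

1.87×10⁻⁶ M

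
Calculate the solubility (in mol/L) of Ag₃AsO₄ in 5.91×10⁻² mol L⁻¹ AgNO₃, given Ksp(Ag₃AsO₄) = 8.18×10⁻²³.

Ag₃AsO₄(s) ⇌ 3 Ag⁺(aq) + AsO₄³⁻(aq)
With Ag⁺ already at 5.91×10⁻² mol L⁻¹ and s small, take [Ag⁺] ≈ 5.91×10⁻² mol L⁻¹ and [AsO₄³⁻] = s.
Ksp = [Ag⁺]^3[AsO₄³⁻] = (5.91×10⁻²)^3s
s = 8.18×10⁻²³ / (5.91×10⁻²)^3 = 3.96×10⁻¹⁹
s = 3.96×10⁻¹⁹ mol L⁻¹

3.96×10⁻¹⁹ M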